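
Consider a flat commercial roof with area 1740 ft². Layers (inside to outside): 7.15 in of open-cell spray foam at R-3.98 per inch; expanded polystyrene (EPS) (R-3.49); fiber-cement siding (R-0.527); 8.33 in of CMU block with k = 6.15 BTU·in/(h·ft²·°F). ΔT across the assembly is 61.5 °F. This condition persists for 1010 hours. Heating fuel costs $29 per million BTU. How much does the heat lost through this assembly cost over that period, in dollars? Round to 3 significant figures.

7.15 × 3.98 = 28.46
8.33/6.15 = 1.354
R_total = 28.46 + 3.49 + 0.527 + 1.354 = 33.83 ft²·°F·h/BTU
Q = 1740 × 61.5 / 33.83 = 3163 BTU/h
E = 3163 × 1010 = 3195000 BTU
Cost = 3195000/10⁶ × 29 = $92.65

92.7 dollars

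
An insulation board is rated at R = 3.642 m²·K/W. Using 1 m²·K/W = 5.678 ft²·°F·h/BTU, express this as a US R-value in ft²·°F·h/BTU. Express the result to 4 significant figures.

20.68 ft²·°F·h/BTU

R_US = 3.642 × 5.678 = 20.679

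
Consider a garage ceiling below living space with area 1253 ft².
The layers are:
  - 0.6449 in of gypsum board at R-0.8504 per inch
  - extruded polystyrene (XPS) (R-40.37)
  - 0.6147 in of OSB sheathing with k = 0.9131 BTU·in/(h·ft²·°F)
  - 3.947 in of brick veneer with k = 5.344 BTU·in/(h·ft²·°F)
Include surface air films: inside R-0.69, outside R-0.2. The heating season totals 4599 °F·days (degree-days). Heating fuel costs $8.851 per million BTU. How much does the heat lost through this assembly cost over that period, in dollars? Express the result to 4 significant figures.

0.6449 × 0.8504 = 0.54842
0.6147/0.9131 = 0.6732
3.947/5.344 = 0.73859
R_total = 0.69 + 0.54842 + 40.37 + 0.6732 + 0.73859 + 0.2 = 43.22 ft²·°F·h/BTU
E = A × HDD × 24 / R = 1253 × 4599 × 24 / 43.22 = 3199900 BTU
Cost = 3199900/10⁶ × 8.851 = $28.322

28.32 dollars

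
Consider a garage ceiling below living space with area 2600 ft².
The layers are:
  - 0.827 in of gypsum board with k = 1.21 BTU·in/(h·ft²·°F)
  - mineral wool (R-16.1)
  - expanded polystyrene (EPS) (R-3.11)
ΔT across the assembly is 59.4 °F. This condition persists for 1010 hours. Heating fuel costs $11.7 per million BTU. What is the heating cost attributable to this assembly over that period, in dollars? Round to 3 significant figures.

0.827/1.21 = 0.6835
R_total = 0.6835 + 16.1 + 3.11 = 19.89 ft²·°F·h/BTU
Q = 2600 × 59.4 / 19.89 = 7763 BTU/h
E = 7763 × 1010 = 7841000 BTU
Cost = 7841000/10⁶ × 11.7 = $91.74

91.7 dollars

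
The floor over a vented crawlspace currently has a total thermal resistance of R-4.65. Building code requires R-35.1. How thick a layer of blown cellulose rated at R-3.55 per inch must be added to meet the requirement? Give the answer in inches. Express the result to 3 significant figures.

8.58 in

ΔR = 35.1 − 4.65 = 30.45 ft²·°F·h/BTU
L = ΔR / (R/in) = 30.45/3.55 = 8.577 in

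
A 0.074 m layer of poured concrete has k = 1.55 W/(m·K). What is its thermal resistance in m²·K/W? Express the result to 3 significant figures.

R = L/k = 0.074/1.55 = 0.04774 m²·K/W

0.0477 m²·K/W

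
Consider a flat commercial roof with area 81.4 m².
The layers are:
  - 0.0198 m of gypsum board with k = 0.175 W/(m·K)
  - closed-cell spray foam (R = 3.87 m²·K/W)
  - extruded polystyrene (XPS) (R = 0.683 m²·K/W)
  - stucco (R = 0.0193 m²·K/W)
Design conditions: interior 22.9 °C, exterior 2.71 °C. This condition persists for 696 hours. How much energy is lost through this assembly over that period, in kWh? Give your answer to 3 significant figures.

244 kWh

0.0198/0.175 = 0.1131
R_total = 0.1131 + 3.87 + 0.683 + 0.0193 = 4.685 m²·K/W
Q = 81.4 × (22.9 − 2.71) / 4.685 = 350.8 W
E = 350.8 W × 696 h / 1000 = 244.1 kWh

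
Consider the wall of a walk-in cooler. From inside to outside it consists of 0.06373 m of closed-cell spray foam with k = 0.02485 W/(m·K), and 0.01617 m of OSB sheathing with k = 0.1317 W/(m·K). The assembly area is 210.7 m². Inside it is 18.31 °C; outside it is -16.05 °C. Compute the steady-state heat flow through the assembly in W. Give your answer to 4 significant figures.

2694 W

0.06373/0.02485 = 2.5646
0.01617/0.1317 = 0.12278
R_total = 2.5646 + 0.12278 = 2.6874 m²·K/W
Q = A·ΔT/R = 210.7 × (18.31 − (-16.05)) / 2.6874 = 2694 W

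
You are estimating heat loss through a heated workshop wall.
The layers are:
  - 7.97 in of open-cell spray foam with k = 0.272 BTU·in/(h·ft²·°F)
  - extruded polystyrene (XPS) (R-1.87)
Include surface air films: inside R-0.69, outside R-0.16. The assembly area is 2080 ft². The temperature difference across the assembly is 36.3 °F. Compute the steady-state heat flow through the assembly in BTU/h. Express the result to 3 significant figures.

2360 BTU/h

7.97/0.272 = 29.3
R_total = 0.69 + 29.3 + 1.87 + 0.16 = 32.02 ft²·°F·h/BTU
Q = A·ΔT/R = 2080 × 36.3 / 32.02 = 2358 BTU/h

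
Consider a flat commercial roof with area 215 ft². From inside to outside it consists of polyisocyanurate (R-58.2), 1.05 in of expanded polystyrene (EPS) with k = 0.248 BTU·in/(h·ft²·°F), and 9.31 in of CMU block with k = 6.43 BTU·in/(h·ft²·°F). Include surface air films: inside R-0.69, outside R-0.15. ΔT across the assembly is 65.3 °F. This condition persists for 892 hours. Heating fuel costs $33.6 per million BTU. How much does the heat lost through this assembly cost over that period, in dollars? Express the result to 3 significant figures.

1.05/0.248 = 4.234
9.31/6.43 = 1.448
R_total = 0.69 + 58.2 + 4.234 + 1.448 + 0.15 = 64.72 ft²·°F·h/BTU
Q = 215 × 65.3 / 64.72 = 216.9 BTU/h
E = 216.9 × 892 = 193500 BTU
Cost = 193500/10⁶ × 33.6 = $6.501

6.50 dollars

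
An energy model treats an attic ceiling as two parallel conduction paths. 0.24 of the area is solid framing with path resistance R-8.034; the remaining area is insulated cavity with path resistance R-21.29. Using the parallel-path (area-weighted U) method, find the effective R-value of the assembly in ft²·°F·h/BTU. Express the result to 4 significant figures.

15.25 ft²·°F·h/BTU

U_eff = 0.76/21.29 + 0.24/8.034 = 0.035698 + 0.029873 = 0.065571
R_eff = 1/U_eff = 15.251 ft²·°F·h/BTU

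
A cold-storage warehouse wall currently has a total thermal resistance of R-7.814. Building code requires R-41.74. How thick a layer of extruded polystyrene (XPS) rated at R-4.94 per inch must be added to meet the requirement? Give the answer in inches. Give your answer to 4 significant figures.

6.868 in

ΔR = 41.74 − 7.814 = 33.926 ft²·°F·h/BTU
L = ΔR / (R/in) = 33.926/4.94 = 6.8676 in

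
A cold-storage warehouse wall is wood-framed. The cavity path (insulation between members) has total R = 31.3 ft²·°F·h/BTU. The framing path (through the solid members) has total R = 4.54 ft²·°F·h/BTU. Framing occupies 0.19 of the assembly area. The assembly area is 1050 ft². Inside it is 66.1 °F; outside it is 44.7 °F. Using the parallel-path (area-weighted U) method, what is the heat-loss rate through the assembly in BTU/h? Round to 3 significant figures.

1520 BTU/h

U_eff = 0.81/31.3 + 0.19/4.54 = 0.02588 + 0.04185 = 0.06773
R_eff = 1/U_eff = 14.76 ft²·°F·h/BTU
Q = 1050 × (66.1 − 44.7) / 14.76 = 1522 BTU/h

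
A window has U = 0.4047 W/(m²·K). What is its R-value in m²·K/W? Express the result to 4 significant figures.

2.471 m²·K/W

R = 1/U = 1/0.4047 = 2.471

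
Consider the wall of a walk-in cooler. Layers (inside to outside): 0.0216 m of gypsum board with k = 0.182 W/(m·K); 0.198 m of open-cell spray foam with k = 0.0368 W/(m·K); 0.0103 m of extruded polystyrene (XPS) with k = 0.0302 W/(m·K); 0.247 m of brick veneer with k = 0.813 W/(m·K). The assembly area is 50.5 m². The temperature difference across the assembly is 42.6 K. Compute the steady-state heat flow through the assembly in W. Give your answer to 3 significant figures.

0.0216/0.182 = 0.1187
0.198/0.0368 = 5.38
0.0103/0.0302 = 0.3411
0.247/0.813 = 0.3038
R_total = 0.1187 + 5.38 + 0.3411 + 0.3038 = 6.144 m²·K/W
Q = A·ΔT/R = 50.5 × 42.6 / 6.144 = 350.1 W

350 W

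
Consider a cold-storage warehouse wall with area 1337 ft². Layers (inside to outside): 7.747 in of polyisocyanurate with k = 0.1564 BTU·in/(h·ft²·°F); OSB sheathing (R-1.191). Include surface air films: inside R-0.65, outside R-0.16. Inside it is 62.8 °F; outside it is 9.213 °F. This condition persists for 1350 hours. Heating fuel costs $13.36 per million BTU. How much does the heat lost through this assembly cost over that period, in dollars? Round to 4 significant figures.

7.747/0.1564 = 49.533
R_total = 0.65 + 49.533 + 1.191 + 0.16 = 51.534 ft²·°F·h/BTU
Q = 1337 × (62.8 − 9.213) / 51.534 = 1390.3 BTU/h
E = 1390.3 × 1350 = 1876800 BTU
Cost = 1876800/10⁶ × 13.36 = $25.075

25.07 dollars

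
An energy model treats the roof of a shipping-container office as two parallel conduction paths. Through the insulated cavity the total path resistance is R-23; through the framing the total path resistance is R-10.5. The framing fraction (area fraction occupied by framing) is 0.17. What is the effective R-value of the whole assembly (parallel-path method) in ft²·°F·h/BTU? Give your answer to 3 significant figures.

19.1 ft²·°F·h/BTU

U_eff = 0.83/23 + 0.17/10.5 = 0.03609 + 0.01619 = 0.05228
R_eff = 1/U_eff = 19.13 ft²·°F·h/BTU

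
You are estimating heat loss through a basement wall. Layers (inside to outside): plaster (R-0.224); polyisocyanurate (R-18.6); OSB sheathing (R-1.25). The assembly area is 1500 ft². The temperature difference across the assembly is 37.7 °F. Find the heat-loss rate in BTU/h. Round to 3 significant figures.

R_total = 0.224 + 18.6 + 1.25 = 20.07 ft²·°F·h/BTU
Q = A·ΔT/R = 1500 × 37.7 / 20.07 = 2817 BTU/h

2820 BTU/h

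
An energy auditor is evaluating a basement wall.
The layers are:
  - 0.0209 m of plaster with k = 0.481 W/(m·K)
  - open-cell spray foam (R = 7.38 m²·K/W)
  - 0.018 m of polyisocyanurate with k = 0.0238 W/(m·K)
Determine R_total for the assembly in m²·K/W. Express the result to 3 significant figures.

0.0209/0.481 = 0.04345
0.018/0.0238 = 0.7563
R_total = 0.04345 + 7.38 + 0.7563 = 8.18 m²·K/W

8.18 m²·K/W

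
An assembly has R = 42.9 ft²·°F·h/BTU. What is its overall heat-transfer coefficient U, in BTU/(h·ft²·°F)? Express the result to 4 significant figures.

0.02331 BTU/(h·ft²·°F)

U = 1/R = 1/42.9 = 0.02331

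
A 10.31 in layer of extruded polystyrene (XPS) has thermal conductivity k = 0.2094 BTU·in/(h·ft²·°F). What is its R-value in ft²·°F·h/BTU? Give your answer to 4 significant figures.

R = L/k = 10.31/0.2094 = 49.236 ft²·°F·h/BTU

49.24 ft²·°F·h/BTU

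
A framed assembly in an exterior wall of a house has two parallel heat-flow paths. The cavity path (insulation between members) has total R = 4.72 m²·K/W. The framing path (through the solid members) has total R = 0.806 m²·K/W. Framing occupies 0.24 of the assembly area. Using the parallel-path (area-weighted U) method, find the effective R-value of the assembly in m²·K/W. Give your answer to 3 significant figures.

U_eff = 0.76/4.72 + 0.24/0.806 = 0.161 + 0.2978 = 0.4588
R_eff = 1/U_eff = 2.18 m²·K/W

2.18 m²·K/W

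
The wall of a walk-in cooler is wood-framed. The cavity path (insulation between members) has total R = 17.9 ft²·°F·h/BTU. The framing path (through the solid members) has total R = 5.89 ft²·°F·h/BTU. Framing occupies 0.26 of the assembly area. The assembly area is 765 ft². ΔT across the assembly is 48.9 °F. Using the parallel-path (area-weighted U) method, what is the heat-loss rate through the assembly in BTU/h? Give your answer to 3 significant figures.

U_eff = 0.74/17.9 + 0.26/5.89 = 0.04134 + 0.04414 = 0.08548
R_eff = 1/U_eff = 11.7 ft²·°F·h/BTU
Q = 765 × 48.9 / 11.7 = 3198 BTU/h

3200 BTU/h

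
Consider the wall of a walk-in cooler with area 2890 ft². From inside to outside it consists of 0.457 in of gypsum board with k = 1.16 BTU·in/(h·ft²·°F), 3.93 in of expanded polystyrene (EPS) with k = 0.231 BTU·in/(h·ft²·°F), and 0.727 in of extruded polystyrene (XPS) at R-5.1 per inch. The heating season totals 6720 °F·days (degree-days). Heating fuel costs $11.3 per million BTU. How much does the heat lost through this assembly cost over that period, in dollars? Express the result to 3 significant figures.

249 dollars

0.457/1.16 = 0.394
3.93/0.231 = 17.01
0.727 × 5.1 = 3.708
R_total = 0.394 + 17.01 + 3.708 = 21.11 ft²·°F·h/BTU
E = A × HDD × 24 / R = 2890 × 6720 × 24 / 21.11 = 22070000 BTU
Cost = 22070000/10⁶ × 11.3 = $249.4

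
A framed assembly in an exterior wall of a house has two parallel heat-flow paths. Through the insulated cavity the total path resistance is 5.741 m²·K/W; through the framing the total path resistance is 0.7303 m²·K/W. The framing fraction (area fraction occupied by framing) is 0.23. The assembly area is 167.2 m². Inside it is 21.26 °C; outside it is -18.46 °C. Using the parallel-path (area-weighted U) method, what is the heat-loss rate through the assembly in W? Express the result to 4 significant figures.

2982 W

U_eff = 0.77/5.741 + 0.23/0.7303 = 0.13412 + 0.31494 = 0.44906
R_eff = 1/U_eff = 2.2269 m²·K/W
Q = 167.2 × (21.26 − (-18.46)) / 2.2269 = 2982.3 W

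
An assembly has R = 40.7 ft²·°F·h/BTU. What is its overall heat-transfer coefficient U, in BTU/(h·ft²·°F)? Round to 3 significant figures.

0.0246 BTU/(h·ft²·°F)

U = 1/R = 1/40.7 = 0.02457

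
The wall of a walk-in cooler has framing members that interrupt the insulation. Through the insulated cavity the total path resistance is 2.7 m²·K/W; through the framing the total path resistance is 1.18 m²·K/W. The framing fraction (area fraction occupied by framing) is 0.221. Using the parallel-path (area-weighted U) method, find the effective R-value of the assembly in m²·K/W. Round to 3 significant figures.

2.10 m²·K/W

U_eff = 0.779/2.7 + 0.221/1.18 = 0.2885 + 0.1873 = 0.4758
R_eff = 1/U_eff = 2.102 m²·K/W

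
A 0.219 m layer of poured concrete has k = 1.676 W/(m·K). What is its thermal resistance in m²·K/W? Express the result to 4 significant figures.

0.1307 m²·K/W

R = L/k = 0.219/1.676 = 0.13067 m²·K/W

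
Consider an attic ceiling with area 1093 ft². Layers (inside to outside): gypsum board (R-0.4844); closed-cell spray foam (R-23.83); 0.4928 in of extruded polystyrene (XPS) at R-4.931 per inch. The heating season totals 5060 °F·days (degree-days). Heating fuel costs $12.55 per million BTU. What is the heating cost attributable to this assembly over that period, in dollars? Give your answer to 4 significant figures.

62.29 dollars

0.4928 × 4.931 = 2.43
R_total = 0.4844 + 23.83 + 2.43 = 26.744 ft²·°F·h/BTU
E = A × HDD × 24 / R = 1093 × 5060 × 24 / 26.744 = 4963100 BTU
Cost = 4963100/10⁶ × 12.55 = $62.286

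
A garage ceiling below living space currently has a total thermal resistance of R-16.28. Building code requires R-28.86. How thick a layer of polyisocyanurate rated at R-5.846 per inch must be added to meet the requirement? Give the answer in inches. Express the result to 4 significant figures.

2.152 in

ΔR = 28.86 − 16.28 = 12.58 ft²·°F·h/BTU
L = ΔR / (R/in) = 12.58/5.846 = 2.1519 in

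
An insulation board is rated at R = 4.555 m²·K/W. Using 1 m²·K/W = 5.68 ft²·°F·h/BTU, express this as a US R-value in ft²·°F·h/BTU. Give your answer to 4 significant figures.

25.87 ft²·°F·h/BTU

R_US = 4.555 × 5.68 = 25.872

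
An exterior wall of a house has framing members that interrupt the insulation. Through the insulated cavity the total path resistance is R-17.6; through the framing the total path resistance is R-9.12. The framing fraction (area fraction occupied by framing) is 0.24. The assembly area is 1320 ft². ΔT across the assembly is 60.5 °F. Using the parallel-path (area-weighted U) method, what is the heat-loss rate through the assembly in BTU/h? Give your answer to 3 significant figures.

5550 BTU/h

U_eff = 0.76/17.6 + 0.24/9.12 = 0.04318 + 0.02632 = 0.0695
R_eff = 1/U_eff = 14.39 ft²·°F·h/BTU
Q = 1320 × 60.5 / 14.39 = 5550 BTU/h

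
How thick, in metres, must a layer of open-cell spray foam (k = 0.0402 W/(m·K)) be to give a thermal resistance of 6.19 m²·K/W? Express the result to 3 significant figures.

0.249 m

L = R·k = 6.19 × 0.0402 = 0.2488 m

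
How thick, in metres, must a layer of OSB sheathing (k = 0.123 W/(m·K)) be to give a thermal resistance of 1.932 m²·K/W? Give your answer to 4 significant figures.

0.2376 m

L = R·k = 1.932 × 0.123 = 0.23764 m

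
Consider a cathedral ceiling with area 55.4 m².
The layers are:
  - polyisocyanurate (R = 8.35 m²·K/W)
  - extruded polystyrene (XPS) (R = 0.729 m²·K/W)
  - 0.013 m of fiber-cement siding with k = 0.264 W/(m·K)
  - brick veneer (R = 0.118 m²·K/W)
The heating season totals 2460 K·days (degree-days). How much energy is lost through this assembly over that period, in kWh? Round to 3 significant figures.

0.013/0.264 = 0.04924
R_total = 8.35 + 0.729 + 0.04924 + 0.118 = 9.246 m²·K/W
E = A × HDD × 24 / R / 1000 = 55.4 × 2460 × 24 / 9.246 / 1000 = 353.7 kWh

354 kWh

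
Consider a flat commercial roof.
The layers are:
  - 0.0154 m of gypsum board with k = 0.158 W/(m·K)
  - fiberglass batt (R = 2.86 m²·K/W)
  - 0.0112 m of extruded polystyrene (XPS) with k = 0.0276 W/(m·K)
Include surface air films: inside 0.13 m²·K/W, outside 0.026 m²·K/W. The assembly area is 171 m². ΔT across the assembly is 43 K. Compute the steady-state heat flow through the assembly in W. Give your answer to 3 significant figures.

0.0154/0.158 = 0.09747
0.0112/0.0276 = 0.4058
R_total = 0.13 + 0.09747 + 2.86 + 0.4058 + 0.026 = 3.519 m²·K/W
Q = A·ΔT/R = 171 × 43 / 3.519 = 2089 W

2090 W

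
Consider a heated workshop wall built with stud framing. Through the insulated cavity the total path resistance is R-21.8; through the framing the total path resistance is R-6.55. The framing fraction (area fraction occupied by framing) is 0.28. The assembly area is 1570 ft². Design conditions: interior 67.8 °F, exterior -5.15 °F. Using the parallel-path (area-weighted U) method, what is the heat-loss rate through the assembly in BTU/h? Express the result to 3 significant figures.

8680 BTU/h

U_eff = 0.72/21.8 + 0.28/6.55 = 0.03303 + 0.04275 = 0.07578
R_eff = 1/U_eff = 13.2 ft²·°F·h/BTU
Q = 1570 × (67.8 − (-5.15)) / 13.2 = 8679 BTU/h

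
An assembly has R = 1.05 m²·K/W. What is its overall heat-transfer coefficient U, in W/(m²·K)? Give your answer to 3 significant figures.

0.952 W/(m²·K)

U = 1/R = 1/1.05 = 0.9524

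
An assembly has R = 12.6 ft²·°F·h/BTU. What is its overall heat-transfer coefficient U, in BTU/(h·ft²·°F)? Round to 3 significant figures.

U = 1/R = 1/12.6 = 0.07937

0.0794 BTU/(h·ft²·°F)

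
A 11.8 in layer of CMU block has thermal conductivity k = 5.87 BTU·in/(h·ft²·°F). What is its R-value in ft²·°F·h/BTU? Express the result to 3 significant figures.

2.01 ft²·°F·h/BTU

R = L/k = 11.8/5.87 = 2.01 ft²·°F·h/BTU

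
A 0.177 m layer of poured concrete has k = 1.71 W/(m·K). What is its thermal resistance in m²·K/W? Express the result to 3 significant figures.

0.104 m²·K/W

R = L/k = 0.177/1.71 = 0.1035 m²·K/W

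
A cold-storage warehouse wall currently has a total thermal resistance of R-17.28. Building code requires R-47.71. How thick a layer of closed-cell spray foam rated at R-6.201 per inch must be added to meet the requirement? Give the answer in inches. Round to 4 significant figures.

4.907 in

ΔR = 47.71 − 17.28 = 30.43 ft²·°F·h/BTU
L = ΔR / (R/in) = 30.43/6.201 = 4.9073 in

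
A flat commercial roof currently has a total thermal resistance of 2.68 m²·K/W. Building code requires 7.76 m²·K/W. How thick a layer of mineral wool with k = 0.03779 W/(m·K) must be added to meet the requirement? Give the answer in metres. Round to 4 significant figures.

ΔR = 7.76 − 2.68 = 5.08 m²·K/W
L = ΔR × k = 5.08 × 0.03779 = 0.19197 m

0.1920 m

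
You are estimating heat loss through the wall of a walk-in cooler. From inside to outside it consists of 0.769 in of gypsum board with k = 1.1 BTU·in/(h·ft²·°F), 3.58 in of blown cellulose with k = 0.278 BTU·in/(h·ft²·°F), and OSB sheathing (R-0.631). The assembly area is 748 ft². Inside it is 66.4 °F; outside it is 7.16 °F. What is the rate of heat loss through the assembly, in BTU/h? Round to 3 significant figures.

0.769/1.1 = 0.6991
3.58/0.278 = 12.88
R_total = 0.6991 + 12.88 + 0.631 = 14.21 ft²·°F·h/BTU
Q = A·ΔT/R = 748 × (66.4 − 7.16) / 14.21 = 3119 BTU/h

3120 BTU/h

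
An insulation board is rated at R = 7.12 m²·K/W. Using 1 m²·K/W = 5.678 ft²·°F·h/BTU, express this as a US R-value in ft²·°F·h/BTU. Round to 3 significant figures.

40.4 ft²·°F·h/BTU

R_US = 7.12 × 5.678 = 40.43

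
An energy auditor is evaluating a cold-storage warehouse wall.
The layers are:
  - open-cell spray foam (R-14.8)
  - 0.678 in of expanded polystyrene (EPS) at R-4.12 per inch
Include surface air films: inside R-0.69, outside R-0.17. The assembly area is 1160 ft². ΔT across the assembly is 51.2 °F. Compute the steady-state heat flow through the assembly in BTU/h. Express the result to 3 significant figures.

0.678 × 4.12 = 2.793
R_total = 0.69 + 14.8 + 2.793 + 0.17 = 18.45 ft²·°F·h/BTU
Q = A·ΔT/R = 1160 × 51.2 / 18.45 = 3218 BTU/h

3220 BTU/h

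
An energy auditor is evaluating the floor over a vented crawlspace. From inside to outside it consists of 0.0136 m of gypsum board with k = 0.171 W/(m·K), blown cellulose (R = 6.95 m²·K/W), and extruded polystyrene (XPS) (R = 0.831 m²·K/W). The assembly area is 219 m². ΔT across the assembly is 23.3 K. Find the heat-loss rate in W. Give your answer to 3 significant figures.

0.0136/0.171 = 0.07953
R_total = 0.07953 + 6.95 + 0.831 = 7.861 m²·K/W
Q = A·ΔT/R = 219 × 23.3 / 7.861 = 649.2 W

649 W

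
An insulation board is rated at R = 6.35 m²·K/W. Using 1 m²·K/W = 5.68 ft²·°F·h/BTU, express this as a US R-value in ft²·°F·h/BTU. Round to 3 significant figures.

36.1 ft²·°F·h/BTU

R_US = 6.35 × 5.68 = 36.07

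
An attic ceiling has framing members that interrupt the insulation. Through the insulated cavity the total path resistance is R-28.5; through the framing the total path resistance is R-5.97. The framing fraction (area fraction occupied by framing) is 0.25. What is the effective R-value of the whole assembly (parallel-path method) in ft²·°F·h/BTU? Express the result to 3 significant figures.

14.7 ft²·°F·h/BTU

U_eff = 0.75/28.5 + 0.25/5.97 = 0.02632 + 0.04188 = 0.06819
R_eff = 1/U_eff = 14.66 ft²·°F·h/BTU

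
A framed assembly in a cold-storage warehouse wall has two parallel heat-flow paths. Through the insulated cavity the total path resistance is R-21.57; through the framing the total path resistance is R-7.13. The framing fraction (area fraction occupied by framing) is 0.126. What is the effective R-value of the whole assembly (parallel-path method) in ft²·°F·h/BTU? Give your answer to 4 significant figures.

U_eff = 0.874/21.57 + 0.126/7.13 = 0.040519 + 0.017672 = 0.058191
R_eff = 1/U_eff = 17.185 ft²·°F·h/BTU

17.18 ft²·°F·h/BTU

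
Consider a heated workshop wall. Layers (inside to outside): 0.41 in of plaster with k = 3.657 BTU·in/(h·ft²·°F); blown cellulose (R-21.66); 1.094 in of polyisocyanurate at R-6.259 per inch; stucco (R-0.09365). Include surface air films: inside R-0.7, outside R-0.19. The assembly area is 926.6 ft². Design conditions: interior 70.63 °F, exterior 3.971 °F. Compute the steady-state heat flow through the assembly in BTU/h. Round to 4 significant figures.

2086 BTU/h

0.41/3.657 = 0.11211
1.094 × 6.259 = 6.8473
R_total = 0.7 + 0.11211 + 21.66 + 6.8473 + 0.09365 + 0.19 = 29.603 ft²·°F·h/BTU
Q = A·ΔT/R = 926.6 × (70.63 − 3.971) / 29.603 = 2086.5 BTU/h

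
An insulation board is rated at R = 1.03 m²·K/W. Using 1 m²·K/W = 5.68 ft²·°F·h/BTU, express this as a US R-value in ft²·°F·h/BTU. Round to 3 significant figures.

5.85 ft²·°F·h/BTU

R_US = 1.03 × 5.68 = 5.85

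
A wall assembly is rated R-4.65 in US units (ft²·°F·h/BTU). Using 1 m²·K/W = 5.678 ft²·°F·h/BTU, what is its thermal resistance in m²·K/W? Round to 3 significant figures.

R_SI = 4.65/5.678 = 0.819

0.819 m²·K/W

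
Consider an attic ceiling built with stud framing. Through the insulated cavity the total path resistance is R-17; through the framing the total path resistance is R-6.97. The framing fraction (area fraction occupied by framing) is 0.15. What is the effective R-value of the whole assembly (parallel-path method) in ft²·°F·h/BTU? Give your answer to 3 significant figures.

U_eff = 0.85/17 + 0.15/6.97 = 0.05 + 0.02152 = 0.07152
R_eff = 1/U_eff = 13.98 ft²·°F·h/BTU

14.0 ft²·°F·h/BTU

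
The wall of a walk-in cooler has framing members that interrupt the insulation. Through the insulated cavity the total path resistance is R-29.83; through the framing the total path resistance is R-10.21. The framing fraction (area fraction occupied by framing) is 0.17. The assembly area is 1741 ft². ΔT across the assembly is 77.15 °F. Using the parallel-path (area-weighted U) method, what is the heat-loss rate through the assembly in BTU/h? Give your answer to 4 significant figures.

U_eff = 0.83/29.83 + 0.17/10.21 = 0.027824 + 0.01665 = 0.044475
R_eff = 1/U_eff = 22.485 ft²·°F·h/BTU
Q = 1741 × 77.15 / 22.485 = 5973.8 BTU/h

5974 BTU/h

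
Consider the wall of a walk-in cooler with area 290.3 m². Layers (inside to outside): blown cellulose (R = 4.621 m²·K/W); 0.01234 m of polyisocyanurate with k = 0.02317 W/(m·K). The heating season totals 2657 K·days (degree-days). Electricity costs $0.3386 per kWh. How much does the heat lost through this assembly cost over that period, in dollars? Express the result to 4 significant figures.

1216 dollars

0.01234/0.02317 = 0.53259
R_total = 4.621 + 0.53259 = 5.1536 m²·K/W
E = A × HDD × 24 / R / 1000 = 290.3 × 2657 × 24 / 5.1536 / 1000 = 3592 kWh
Cost = 3592 × 0.3386 = $1216.3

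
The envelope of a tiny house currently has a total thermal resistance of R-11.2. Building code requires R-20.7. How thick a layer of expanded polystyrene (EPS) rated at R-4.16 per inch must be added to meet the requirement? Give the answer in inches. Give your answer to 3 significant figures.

2.28 in

ΔR = 20.7 − 11.2 = 9.5 ft²·°F·h/BTU
L = ΔR / (R/in) = 9.5/4.16 = 2.284 in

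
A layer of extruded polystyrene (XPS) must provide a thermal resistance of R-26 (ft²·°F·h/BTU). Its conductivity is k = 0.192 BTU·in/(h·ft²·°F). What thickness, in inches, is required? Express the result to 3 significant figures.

4.99 in

L = R × k = 26 × 0.192 = 4.992 in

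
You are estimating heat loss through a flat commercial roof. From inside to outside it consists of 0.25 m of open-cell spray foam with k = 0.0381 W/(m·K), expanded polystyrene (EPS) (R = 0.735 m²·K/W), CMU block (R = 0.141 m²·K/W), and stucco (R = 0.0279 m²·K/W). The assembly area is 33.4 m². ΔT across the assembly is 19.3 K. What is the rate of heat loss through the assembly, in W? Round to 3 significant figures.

86.3 W

0.25/0.0381 = 6.562
R_total = 6.562 + 0.735 + 0.141 + 0.0279 = 7.466 m²·K/W
Q = A·ΔT/R = 33.4 × 19.3 / 7.466 = 86.35 W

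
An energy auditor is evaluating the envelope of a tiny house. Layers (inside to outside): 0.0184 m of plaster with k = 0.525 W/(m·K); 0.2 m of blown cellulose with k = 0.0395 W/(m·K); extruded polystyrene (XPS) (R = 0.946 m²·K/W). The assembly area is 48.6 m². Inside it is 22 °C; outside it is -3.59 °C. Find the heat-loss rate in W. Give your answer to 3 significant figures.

0.0184/0.525 = 0.03505
0.2/0.0395 = 5.063
R_total = 0.03505 + 5.063 + 0.946 = 6.044 m²·K/W
Q = A·ΔT/R = 48.6 × (22 − (-3.59)) / 6.044 = 205.8 W

206 W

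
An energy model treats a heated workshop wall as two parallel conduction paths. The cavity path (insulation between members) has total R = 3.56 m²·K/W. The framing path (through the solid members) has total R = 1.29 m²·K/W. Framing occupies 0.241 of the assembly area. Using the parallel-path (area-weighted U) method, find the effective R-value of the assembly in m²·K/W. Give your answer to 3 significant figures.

2.50 m²·K/W

U_eff = 0.759/3.56 + 0.241/1.29 = 0.2132 + 0.1868 = 0.4
R_eff = 1/U_eff = 2.5 m²·K/W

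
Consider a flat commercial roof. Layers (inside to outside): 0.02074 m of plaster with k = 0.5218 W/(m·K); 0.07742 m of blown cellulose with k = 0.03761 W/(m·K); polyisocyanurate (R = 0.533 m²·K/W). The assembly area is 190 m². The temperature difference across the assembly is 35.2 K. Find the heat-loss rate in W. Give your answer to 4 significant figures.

2542 W

0.02074/0.5218 = 0.039747
0.07742/0.03761 = 2.0585
R_total = 0.039747 + 2.0585 + 0.533 = 2.6312 m²·K/W
Q = A·ΔT/R = 190 × 35.2 / 2.6312 = 2541.8 W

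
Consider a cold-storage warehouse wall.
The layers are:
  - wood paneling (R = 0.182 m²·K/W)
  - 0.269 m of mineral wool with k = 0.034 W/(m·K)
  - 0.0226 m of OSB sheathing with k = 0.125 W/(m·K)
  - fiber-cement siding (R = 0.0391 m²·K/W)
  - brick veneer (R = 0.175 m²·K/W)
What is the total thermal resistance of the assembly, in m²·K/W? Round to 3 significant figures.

0.269/0.034 = 7.912
0.0226/0.125 = 0.1808
R_total = 0.182 + 7.912 + 0.1808 + 0.0391 + 0.175 = 8.489 m²·K/W

8.49 m²·K/W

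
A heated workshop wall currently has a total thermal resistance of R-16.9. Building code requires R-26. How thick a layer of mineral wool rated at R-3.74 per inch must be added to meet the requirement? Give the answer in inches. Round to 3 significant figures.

ΔR = 26 − 16.9 = 9.1 ft²·°F·h/BTU
L = ΔR / (R/in) = 9.1/3.74 = 2.433 in

2.43 in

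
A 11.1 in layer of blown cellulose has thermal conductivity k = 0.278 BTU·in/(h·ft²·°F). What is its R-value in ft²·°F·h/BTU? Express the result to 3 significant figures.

39.9 ft²·°F·h/BTU

R = L/k = 11.1/0.278 = 39.93 ft²·°F·h/BTU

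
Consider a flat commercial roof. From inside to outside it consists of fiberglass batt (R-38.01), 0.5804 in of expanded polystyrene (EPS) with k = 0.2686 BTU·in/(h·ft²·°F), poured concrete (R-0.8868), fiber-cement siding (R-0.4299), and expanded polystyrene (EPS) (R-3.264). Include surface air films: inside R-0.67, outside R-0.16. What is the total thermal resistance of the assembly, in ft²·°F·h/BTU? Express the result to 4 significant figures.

45.58 ft²·°F·h/BTU

0.5804/0.2686 = 2.1608
R_total = 0.67 + 38.01 + 2.1608 + 0.8868 + 0.4299 + 3.264 + 0.16 = 45.582 ft²·°F·h/BTU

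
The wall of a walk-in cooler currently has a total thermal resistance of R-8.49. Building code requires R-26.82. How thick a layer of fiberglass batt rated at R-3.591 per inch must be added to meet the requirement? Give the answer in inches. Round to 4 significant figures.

ΔR = 26.82 − 8.49 = 18.33 ft²·°F·h/BTU
L = ΔR / (R/in) = 18.33/3.591 = 5.1044 in

5.104 in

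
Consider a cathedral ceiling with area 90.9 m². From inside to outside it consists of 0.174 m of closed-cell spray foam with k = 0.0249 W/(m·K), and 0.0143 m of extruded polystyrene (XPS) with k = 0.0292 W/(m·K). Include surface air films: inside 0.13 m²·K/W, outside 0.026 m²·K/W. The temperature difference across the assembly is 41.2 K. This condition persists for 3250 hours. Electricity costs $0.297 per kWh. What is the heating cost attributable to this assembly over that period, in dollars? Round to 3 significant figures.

474 dollars

0.174/0.0249 = 6.988
0.0143/0.0292 = 0.4897
R_total = 0.13 + 6.988 + 0.4897 + 0.026 = 7.634 m²·K/W
Q = 90.9 × 41.2 / 7.634 = 490.6 W
E = 490.6 W × 3250 h / 1000 = 1594 kWh
Cost = 1594 × 0.297 = $473.6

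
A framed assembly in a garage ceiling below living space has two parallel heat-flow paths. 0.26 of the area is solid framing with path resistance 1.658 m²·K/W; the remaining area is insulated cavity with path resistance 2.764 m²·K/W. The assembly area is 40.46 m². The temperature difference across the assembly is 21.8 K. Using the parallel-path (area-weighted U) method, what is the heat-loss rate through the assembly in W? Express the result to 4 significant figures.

U_eff = 0.74/2.764 + 0.26/1.658 = 0.26773 + 0.15682 = 0.42454
R_eff = 1/U_eff = 2.3555 m²·K/W
Q = 40.46 × 21.8 / 2.3555 = 374.46 W

374.5 W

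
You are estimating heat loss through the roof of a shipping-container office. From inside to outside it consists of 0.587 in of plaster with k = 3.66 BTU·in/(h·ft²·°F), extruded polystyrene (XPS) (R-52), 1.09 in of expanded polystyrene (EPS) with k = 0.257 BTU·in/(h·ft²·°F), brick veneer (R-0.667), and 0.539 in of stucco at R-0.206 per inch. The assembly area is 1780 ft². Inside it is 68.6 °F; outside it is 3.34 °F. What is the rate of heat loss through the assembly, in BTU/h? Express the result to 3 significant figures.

0.587/3.66 = 0.1604
1.09/0.257 = 4.241
0.539 × 0.206 = 0.111
R_total = 0.1604 + 52 + 4.241 + 0.667 + 0.111 = 57.18 ft²·°F·h/BTU
Q = A·ΔT/R = 1780 × (68.6 − 3.34) / 57.18 = 2032 BTU/h

2030 BTU/h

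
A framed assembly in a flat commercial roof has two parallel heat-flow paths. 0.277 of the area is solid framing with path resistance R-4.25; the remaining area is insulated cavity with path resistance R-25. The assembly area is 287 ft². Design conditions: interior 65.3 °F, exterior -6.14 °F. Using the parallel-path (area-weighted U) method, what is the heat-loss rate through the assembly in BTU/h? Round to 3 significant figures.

U_eff = 0.723/25 + 0.277/4.25 = 0.02892 + 0.06518 = 0.0941
R_eff = 1/U_eff = 10.63 ft²·°F·h/BTU
Q = 287 × (65.3 − (-6.14)) / 10.63 = 1929 BTU/h

1930 BTU/h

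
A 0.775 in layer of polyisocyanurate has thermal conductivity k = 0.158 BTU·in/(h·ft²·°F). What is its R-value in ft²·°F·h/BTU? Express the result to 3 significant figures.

R = L/k = 0.775/0.158 = 4.905 ft²·°F·h/BTU

4.91 ft²·°F·h/BTU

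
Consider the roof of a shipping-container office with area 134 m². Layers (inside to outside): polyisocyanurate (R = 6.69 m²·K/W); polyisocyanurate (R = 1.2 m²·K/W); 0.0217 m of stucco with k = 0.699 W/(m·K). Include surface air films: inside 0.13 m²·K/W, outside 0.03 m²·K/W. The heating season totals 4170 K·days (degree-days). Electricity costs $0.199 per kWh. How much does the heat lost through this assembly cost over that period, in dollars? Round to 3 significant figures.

330 dollars

0.0217/0.699 = 0.03104
R_total = 0.13 + 6.69 + 1.2 + 0.03104 + 0.03 = 8.081 m²·K/W
E = A × HDD × 24 / R / 1000 = 134 × 4170 × 24 / 8.081 / 1000 = 1660 kWh
Cost = 1660 × 0.199 = $330.2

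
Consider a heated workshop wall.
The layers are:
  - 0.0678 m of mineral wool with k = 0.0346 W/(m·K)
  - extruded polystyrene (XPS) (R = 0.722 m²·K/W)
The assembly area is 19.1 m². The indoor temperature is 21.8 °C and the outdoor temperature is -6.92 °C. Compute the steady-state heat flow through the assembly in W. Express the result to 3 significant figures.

205 W

0.0678/0.0346 = 1.96
R_total = 1.96 + 0.722 = 2.682 m²·K/W
Q = A·ΔT/R = 19.1 × (21.8 − (-6.92)) / 2.682 = 204.6 W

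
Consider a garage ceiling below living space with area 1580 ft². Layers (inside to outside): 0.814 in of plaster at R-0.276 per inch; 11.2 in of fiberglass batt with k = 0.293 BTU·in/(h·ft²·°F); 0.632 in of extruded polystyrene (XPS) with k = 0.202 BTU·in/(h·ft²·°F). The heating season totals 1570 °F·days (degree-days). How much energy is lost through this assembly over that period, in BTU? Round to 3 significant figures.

0.814 × 0.276 = 0.2247
11.2/0.293 = 38.23
0.632/0.202 = 3.129
R_total = 0.2247 + 38.23 + 3.129 = 41.58 ft²·°F·h/BTU
E = A × HDD × 24 / R = 1580 × 1570 × 24 / 41.58 = 1432000 BTU

1430000 BTU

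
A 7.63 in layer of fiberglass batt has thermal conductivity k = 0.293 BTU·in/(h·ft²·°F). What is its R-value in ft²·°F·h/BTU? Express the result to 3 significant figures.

R = L/k = 7.63/0.293 = 26.04 ft²·°F·h/BTU

26.0 ft²·°F·h/BTU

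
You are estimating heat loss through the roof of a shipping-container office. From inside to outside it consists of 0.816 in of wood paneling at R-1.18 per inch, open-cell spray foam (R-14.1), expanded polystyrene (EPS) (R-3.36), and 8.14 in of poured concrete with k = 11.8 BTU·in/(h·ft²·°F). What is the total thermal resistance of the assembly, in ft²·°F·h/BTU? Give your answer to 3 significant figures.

0.816 × 1.18 = 0.9629
8.14/11.8 = 0.6898
R_total = 0.9629 + 14.1 + 3.36 + 0.6898 = 19.11 ft²·°F·h/BTU

19.1 ft²·°F·h/BTU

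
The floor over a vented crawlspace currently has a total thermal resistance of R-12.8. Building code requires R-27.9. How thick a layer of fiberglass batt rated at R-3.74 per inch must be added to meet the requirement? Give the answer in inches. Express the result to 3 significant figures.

ΔR = 27.9 − 12.8 = 15.1 ft²·°F·h/BTU
L = ΔR / (R/in) = 15.1/3.74 = 4.037 in

4.04 in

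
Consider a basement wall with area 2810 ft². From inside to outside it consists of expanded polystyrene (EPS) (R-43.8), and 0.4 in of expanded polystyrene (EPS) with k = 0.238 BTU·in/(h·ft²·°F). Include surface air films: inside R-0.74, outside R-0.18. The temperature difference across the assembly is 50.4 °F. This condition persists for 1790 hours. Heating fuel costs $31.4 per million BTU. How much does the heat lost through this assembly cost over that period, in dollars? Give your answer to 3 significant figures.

172 dollars

0.4/0.238 = 1.681
R_total = 0.74 + 43.8 + 1.681 + 0.18 = 46.4 ft²·°F·h/BTU
Q = 2810 × 50.4 / 46.4 = 3052 BTU/h
E = 3052 × 1790 = 5463000 BTU
Cost = 5463000/10⁶ × 31.4 = $171.6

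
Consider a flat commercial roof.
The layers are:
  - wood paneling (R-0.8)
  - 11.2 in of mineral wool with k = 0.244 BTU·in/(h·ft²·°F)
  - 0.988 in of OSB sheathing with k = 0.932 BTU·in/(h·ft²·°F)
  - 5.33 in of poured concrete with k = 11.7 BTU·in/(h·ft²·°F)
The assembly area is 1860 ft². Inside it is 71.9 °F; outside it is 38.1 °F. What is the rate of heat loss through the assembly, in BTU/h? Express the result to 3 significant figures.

11.2/0.244 = 45.9
0.988/0.932 = 1.06
5.33/11.7 = 0.4556
R_total = 0.8 + 45.9 + 1.06 + 0.4556 = 48.22 ft²·°F·h/BTU
Q = A·ΔT/R = 1860 × (71.9 − 38.1) / 48.22 = 1304 BTU/h

1300 BTU/h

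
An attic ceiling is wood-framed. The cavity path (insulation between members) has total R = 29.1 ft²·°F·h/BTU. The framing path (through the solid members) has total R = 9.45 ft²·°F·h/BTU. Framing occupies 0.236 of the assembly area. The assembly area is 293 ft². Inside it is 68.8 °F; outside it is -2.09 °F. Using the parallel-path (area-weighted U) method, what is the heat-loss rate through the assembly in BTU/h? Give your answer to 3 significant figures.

U_eff = 0.764/29.1 + 0.236/9.45 = 0.02625 + 0.02497 = 0.05123
R_eff = 1/U_eff = 19.52 ft²·°F·h/BTU
Q = 293 × (68.8 − (-2.09)) / 19.52 = 1064 BTU/h

1060 BTU/h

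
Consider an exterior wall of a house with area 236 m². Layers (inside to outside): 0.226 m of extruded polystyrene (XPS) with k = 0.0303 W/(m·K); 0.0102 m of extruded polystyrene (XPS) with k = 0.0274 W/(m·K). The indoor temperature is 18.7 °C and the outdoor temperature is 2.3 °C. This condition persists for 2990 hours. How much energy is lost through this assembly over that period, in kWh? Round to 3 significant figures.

1480 kWh

0.226/0.0303 = 7.459
0.0102/0.0274 = 0.3723
R_total = 7.459 + 0.3723 = 7.831 m²·K/W
Q = 236 × (18.7 − 2.3) / 7.831 = 494.2 W
E = 494.2 W × 2990 h / 1000 = 1478 kWh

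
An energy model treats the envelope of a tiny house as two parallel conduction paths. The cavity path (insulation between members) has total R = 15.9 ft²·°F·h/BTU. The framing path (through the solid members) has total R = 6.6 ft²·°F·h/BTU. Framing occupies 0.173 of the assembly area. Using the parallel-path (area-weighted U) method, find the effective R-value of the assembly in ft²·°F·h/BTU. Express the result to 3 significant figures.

U_eff = 0.827/15.9 + 0.173/6.6 = 0.05201 + 0.02621 = 0.07822
R_eff = 1/U_eff = 12.78 ft²·°F·h/BTU

12.8 ft²·°F·h/BTU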